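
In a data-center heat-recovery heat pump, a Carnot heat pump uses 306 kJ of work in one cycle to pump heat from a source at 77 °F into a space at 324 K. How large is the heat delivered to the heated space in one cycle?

Q_H ≈ 3835 kJ

T_C = 77 °F → (77 − 32) × 5/9 = 25.00 °C = 298.15 K.
For a reversible heat pump, COP_HP = T_H/(T_H − T_C) = 324.00/25.85 = 12.5338.
Q_H = COP_HP · W = 12.5338 × 306 = 3835 kJ.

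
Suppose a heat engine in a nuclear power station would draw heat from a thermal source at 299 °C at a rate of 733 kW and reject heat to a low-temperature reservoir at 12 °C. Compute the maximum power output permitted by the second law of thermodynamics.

T_H = 299 °C → 299 + 273.15 = 572.15 K.
T_C = 12 °C → 12 + 273.15 = 285.15 K.
The second-law ceiling is the Carnot efficiency, η_max = 1 − T_C/T_H = 1 − 285.15/572.15 = 0.5016.
W_max = η_max · Q_H = 0.5016 × 733 = 368 kW.

Ẇ_max ≈ 368 kW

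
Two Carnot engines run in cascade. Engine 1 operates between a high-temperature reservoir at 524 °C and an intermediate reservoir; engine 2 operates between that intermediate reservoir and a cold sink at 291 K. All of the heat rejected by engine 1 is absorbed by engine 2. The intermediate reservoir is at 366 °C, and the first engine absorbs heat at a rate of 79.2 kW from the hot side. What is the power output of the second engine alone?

T_H = 524 °C → 524 + 273.15 = 797.15 K.
T_m = 366 °C → 366 + 273.15 = 639.15 K.
Heat entering the second stage: Q_m = Q_H·(T_m/T_H) = 79.2 × 639.15/797.15 = 63.5 kW.
Second-stage efficiency η₂ = 1 − T_C/T_m = 1 − 291.00/639.15 = 0.5447, so W₂ = η₂·Q_m = 34.6 kW.

Ẇ₂ ≈ 34.6 kW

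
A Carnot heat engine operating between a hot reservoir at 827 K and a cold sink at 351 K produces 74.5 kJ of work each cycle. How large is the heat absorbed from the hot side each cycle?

Carnot efficiency: η = 1 − T_C/T_H = 1 − 351.00/827.00 = 0.5756.
Q_H = W/η = 74.5/0.5756 = 129 kJ.

Q_H ≈ 129 kJ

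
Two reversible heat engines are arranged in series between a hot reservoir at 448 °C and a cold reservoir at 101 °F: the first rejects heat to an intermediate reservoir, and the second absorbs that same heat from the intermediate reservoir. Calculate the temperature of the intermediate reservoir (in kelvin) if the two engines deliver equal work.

T_m ≈ 516 K

T_H = 448 °C → 448 + 273.15 = 721.15 K.
T_C = 101 °F → (101 − 32) × 5/9 = 38.33 °C = 311.48 K.
For reversible stages Q_m = Q_H·(T_m/T_H). Setting W₁ = Q_H(1 − T_m/T_H) equal to W₂ = Q_m(1 − T_C/T_m) = Q_H·(T_m − T_C)/T_H gives T_H − T_m = T_m − T_C, so T_m = (T_H + T_C)/2 = (721.15 + 311.48)/2 = 516 K.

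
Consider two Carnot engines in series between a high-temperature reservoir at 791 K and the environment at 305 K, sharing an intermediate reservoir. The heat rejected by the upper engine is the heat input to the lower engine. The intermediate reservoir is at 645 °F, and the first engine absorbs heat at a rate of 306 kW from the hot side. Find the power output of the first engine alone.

Ẇ₁ ≈ 68.6 kW

T_m = 645 °F → (645 − 32) × 5/9 = 340.56 °C = 613.71 K.
First-stage efficiency η₁ = 1 − T_m/T_H = 1 − 613.71/791.00 = 0.2241.
W₁ = η₁·Q_H = 0.2241 × 306 = 68.6 kW.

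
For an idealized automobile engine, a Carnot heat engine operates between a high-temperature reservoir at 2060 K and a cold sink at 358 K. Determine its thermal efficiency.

η ≈ 0.826

Since the cycle is reversible, η = 1 − T_C/T_H = 1 − 358.00/2060.00 = 0.826.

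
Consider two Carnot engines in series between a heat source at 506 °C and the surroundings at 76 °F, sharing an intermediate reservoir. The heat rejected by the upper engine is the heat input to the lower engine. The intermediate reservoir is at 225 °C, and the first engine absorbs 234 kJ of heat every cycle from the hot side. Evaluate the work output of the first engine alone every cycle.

T_H = 506 °C → 506 + 273.15 = 779.15 K.
T_C = 76 °F → (76 − 32) × 5/9 = 24.44 °C = 297.59 K.
T_m = 225 °C → 225 + 273.15 = 498.15 K.
First-stage efficiency η₁ = 1 − T_m/T_H = 1 − 498.15/779.15 = 0.3606.
W₁ = η₁·Q_H = 0.3606 × 234 = 84.4 kJ.

W₁ ≈ 84.4 kJ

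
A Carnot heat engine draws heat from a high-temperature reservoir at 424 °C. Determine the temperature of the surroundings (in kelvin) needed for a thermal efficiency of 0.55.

T_H = 424 °C → 424 + 273.15 = 697.15 K.
From η = 1 − T_C/T_H, T_C = T_H·(1 − η) = 697.15 × (1 − 0.55) = 313.7 K.

T_C ≈ 313.7 K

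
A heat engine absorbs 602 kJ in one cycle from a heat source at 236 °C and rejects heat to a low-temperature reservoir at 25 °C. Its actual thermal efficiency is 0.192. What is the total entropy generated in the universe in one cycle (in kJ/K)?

T_H = 236 °C → 236 + 273.15 = 509.15 K.
T_C = 25 °C → 25 + 273.15 = 298.15 K.
W = η·Q_H = 0.192 × 602 = 115.6 kJ, so Q_C = Q_H − W = 486.4 kJ.
Reservoir entropy changes: ΔS_H = −Q_H/T_H = −602/509.15 = -1.182 kJ/K and ΔS_C = +Q_C/T_C = 486.4/298.15 = 1.631 kJ/K.
ΔS_univ = −Q_H/T_H + Q_C/T_C = 0.449 kJ/K (> 0, since η = 0.192 < η_Carnot = 0.414).

ΔS_univ ≈ 0.449 kJ/K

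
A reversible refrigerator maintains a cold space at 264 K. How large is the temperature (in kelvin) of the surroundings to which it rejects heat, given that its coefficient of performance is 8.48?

COP_R = T_C/(T_H − T_C) ⇒ T_H = T_C·(1 + 1/COP_R) = 264.00 × (1 + 1/8.48) = 295 K.

T_H ≈ 295 K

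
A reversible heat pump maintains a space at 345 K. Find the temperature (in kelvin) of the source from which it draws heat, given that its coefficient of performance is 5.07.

T_C ≈ 277 K

COP_HP = T_H/(T_H − T_C) ⇒ T_C = T_H·(COP_HP − 1)/COP_HP = 345.00 × (5.07 − 1)/5.07 = 277 K.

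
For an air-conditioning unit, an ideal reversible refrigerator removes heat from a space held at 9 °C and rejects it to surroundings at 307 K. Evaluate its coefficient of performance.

COP_R ≈ 11.4

T_C = 9 °C → 9 + 273.15 = 282.15 K.
COP_R = T_C/(T_H − T_C) = 282.15/(307.00 − 282.15) = 11.4.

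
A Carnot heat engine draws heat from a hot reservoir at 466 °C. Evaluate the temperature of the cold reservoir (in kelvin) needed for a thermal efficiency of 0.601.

T_C ≈ 294.9 K

T_H = 466 °C → 466 + 273.15 = 739.15 K.
From η = 1 − T_C/T_H, T_C = T_H·(1 − η) = 739.15 × (1 − 0.601) = 294.9 K.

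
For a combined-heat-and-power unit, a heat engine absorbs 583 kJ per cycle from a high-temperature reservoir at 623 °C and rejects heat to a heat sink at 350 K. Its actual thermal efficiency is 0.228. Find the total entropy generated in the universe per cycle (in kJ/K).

T_H = 623 °C → 623 + 273.15 = 896.15 K.
W = η·Q_H = 0.228 × 583 = 132.9 kJ, so Q_C = Q_H − W = 450.1 kJ.
Reservoir entropy changes: ΔS_H = −Q_H/T_H = −583/896.15 = -0.6506 kJ/K and ΔS_C = +Q_C/T_C = 450.1/350.00 = 1.286 kJ/K.
ΔS_univ = −Q_H/T_H + Q_C/T_C = 0.635 kJ/K (> 0, since η = 0.228 < η_Carnot = 0.609).

ΔS_univ ≈ 0.635 kJ/K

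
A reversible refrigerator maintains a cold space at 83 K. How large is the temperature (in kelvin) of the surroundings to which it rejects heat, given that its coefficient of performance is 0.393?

T_H ≈ 294.2 K

COP_R = T_C/(T_H − T_C) ⇒ T_H = T_C·(1 + 1/COP_R) = 83.00 × (1 + 1/0.393) = 294.2 K.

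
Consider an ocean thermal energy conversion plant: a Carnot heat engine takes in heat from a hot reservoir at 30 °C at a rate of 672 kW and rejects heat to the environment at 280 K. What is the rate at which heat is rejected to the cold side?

T_H = 30 °C → 30 + 273.15 = 303.15 K.
Carnot efficiency: η = 1 − T_C/T_H = 1 − 280.00/303.15 = 0.0764.
For a reversible cycle Q_C/Q_H = T_C/T_H, so Q_C = 672 × 280.00/303.15 = 620.7 kW.

Q̇_C ≈ 620.7 kW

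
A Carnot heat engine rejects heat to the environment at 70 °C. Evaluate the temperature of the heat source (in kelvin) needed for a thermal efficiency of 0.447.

T_C = 70 °C → 70 + 273.15 = 343.15 K.
From η = 1 − T_C/T_H, solving for T_H gives T_H = T_C/(1 − η) = 343.15/(1 − 0.447) = 621 K.

T_H ≈ 621 K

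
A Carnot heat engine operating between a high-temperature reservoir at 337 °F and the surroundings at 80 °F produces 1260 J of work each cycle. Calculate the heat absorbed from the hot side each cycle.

T_H = 337 °F → (337 − 32) × 5/9 = 169.44 °C = 442.59 K.
T_C = 80 °F → (80 − 32) × 5/9 = 26.67 °C = 299.82 K.
η_rev = 1 − T_C/T_H = 1 − 299.82/442.59 = 0.3226.
Q_H = W/η = 1260/0.3226 = 3910 J.

Q_H ≈ 3910 J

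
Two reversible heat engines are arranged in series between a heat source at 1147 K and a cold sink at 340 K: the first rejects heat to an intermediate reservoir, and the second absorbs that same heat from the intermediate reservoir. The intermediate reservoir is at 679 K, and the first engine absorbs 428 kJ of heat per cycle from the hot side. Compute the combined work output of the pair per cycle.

W_total ≈ 301 kJ

Two reversible stages in series are equivalent to a single Carnot engine between T_H and T_C, so η_total = 1 − T_C/T_H = 1 − 340.00/1147.00 = 0.7036.
W_total = η_total · Q_H = 0.7036 × 428 = 301 kJ.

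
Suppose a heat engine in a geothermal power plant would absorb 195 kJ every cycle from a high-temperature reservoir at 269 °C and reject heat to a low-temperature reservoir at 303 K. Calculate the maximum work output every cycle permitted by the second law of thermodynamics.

T_H = 269 °C → 269 + 273.15 = 542.15 K.
By the Carnot theorem, η_max = 1 − T_C/T_H = 1 − 303.00/542.15 = 0.4411.
W_max = η_max · Q_H = 0.4411 × 195 = 86.0 kJ.

W_max ≈ 86.0 kJ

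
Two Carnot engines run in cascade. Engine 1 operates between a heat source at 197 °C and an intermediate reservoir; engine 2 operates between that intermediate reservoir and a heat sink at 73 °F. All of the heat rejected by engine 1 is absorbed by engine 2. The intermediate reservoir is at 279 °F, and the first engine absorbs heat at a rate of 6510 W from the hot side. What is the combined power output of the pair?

T_H = 197 °C → 197 + 273.15 = 470.15 K.
T_C = 73 °F → (73 − 32) × 5/9 = 22.78 °C = 295.93 K.
Two reversible stages in series are equivalent to a single Carnot engine between T_H and T_C, so η_total = 1 − T_C/T_H = 1 − 295.93/470.15 = 0.3706.
W_total = η_total · Q_H = 0.3706 × 6510 = 2410 W.

Ẇ_total ≈ 2410 W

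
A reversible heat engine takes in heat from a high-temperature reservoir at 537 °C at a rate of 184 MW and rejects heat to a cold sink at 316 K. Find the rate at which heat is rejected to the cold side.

Q̇_C ≈ 71.8 MW

T_H = 537 °C → 537 + 273.15 = 810.15 K.
For a reversible engine, η = 1 − T_C/T_H = 1 − 316.00/810.15 = 0.6099.
For a reversible cycle Q_C/Q_H = T_C/T_H, so Q_C = 184 × 316.00/810.15 = 71.8 MW.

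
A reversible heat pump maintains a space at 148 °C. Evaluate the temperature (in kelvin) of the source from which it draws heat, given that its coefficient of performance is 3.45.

T_H = 148 °C → 148 + 273.15 = 421.15 K.
COP_HP = T_H/(T_H − T_C) ⇒ T_C = T_H·(COP_HP − 1)/COP_HP = 421.15 × (3.45 − 1)/3.45 = 299.1 K.

T_C ≈ 299.1 K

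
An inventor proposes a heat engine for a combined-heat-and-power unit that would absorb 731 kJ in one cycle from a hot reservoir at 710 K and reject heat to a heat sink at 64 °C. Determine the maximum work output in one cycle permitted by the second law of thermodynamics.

W_max ≈ 383.9 kJ

T_C = 64 °C → 64 + 273.15 = 337.15 K.
By the Carnot theorem, η_max = 1 − T_C/T_H = 1 − 337.15/710.00 = 0.5251.
W_max = η_max · Q_H = 0.5251 × 731 = 383.9 kJ.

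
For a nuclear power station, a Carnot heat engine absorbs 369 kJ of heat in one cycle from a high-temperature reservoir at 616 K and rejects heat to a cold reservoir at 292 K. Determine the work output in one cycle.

η_rev = 1 − T_C/T_H = 1 − 292.00/616.00 = 0.5260.
W = η·Q_H = 0.5260 × 369 = 194 kJ.

W ≈ 194 kJ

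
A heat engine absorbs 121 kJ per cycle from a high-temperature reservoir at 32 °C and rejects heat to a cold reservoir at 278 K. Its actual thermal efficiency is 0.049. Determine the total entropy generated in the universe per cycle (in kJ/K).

T_H = 32 °C → 32 + 273.15 = 305.15 K.
W = η·Q_H = 0.049 × 121 = 5.929 kJ, so Q_C = Q_H − W = 115.1 kJ.
Reservoir entropy changes: ΔS_H = −Q_H/T_H = −121/305.15 = -0.3965 kJ/K and ΔS_C = +Q_C/T_C = 115.1/278.00 = 0.4139 kJ/K.
ΔS_univ = −Q_H/T_H + Q_C/T_C = 0.0174 kJ/K (> 0, since η = 0.049 < η_Carnot = 0.089).

ΔS_univ ≈ 0.0174 kJ/K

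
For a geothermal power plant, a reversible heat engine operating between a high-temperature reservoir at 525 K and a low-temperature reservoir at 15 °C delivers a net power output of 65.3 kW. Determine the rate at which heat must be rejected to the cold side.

T_C = 15 °C → 15 + 273.15 = 288.15 K.
Carnot efficiency: η = 1 − T_C/T_H = 1 − 288.15/525.00 = 0.4511.
Since Q_C/Q_H = T_C/T_H and Q_H = W/η, Q_C = W·T_C/(T_H − T_C) = 65.3 × 288.15/236.85 = 79.4 kW.

Q̇_C ≈ 79.4 kW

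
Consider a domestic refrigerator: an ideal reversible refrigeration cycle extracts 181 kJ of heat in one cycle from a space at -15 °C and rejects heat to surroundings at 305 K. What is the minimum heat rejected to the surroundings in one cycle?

Q_H ≈ 214 kJ

T_C = -15 °C → -15 + 273.15 = 258.15 K.
For a reversible cycle Q_H/Q_C = T_H/T_C, so Q_H = Q_C·T_H/T_C = 181 × 305.00/258.15 = 214 kJ.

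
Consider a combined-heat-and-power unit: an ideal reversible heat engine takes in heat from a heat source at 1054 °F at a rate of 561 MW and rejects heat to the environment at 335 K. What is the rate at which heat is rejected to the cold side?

Q̇_C ≈ 223 MW

T_H = 1054 °F → (1054 − 32) × 5/9 = 567.78 °C = 840.93 K.
Carnot efficiency: η = 1 − T_C/T_H = 1 − 335.00/840.93 = 0.6016.
For a reversible cycle Q_C/Q_H = T_C/T_H, so Q_C = 561 × 335.00/840.93 = 223 MW.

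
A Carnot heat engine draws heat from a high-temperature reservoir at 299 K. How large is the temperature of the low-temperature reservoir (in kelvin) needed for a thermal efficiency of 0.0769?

T_C ≈ 276 K

From η = 1 − T_C/T_H, T_C = T_H·(1 − η) = 299.00 × (1 − 0.0769) = 276 K.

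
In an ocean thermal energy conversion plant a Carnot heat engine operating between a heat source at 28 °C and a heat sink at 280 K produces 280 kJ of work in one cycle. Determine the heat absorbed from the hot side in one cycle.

Q_H ≈ 3990 kJ

T_H = 28 °C → 28 + 273.15 = 301.15 K.
Since the cycle is reversible, η = 1 − T_C/T_H = 1 − 280.00/301.15 = 0.0702.
Q_H = W/η = 280/0.0702 = 3990 kJ.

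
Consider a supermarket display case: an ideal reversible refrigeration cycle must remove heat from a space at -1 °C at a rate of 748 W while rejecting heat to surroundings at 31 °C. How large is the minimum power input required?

T_H = 31 °C → 31 + 273.15 = 304.15 K.
T_C = -1 °C → -1 + 273.15 = 272.15 K.
COP_R = T_C/(T_H − T_C) = 272.15/32.00 = 8.5047.
W = Q_C/COP_R = 748/8.5047 = 88.0 W.

Ẇ_in ≈ 88.0 W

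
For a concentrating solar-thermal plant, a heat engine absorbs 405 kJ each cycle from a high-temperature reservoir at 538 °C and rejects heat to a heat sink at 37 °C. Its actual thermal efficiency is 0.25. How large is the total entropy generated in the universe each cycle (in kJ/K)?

T_H = 538 °C → 538 + 273.15 = 811.15 K.
T_C = 37 °C → 37 + 273.15 = 310.15 K.
W = η·Q_H = 0.25 × 405 = 101.2 kJ, so Q_C = Q_H − W = 303.8 kJ.
Entropy balance on the reservoirs: −Q_H/T_H = -0.4993 kJ/K, +Q_C/T_C = 0.9794 kJ/K.
ΔS_univ = −Q_H/T_H + Q_C/T_C = 0.480 kJ/K (> 0, since η = 0.25 < η_Carnot = 0.618).

ΔS_univ ≈ 0.480 kJ/K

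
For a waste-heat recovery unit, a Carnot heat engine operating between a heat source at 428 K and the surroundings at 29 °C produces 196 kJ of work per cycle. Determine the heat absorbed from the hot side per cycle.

Q_H ≈ 667 kJ

T_C = 29 °C → 29 + 273.15 = 302.15 K.
η_rev = 1 − T_C/T_H = 1 − 302.15/428.00 = 0.2940.
Q_H = W/η = 196/0.2940 = 667 kJ.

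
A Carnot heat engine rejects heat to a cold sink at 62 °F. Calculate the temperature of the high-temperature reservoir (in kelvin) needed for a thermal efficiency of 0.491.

T_H ≈ 569 K

T_C = 62 °F → (62 − 32) × 5/9 = 16.67 °C = 289.82 K.
From η = 1 − T_C/T_H, solving for T_H gives T_H = T_C/(1 − η) = 289.82/(1 − 0.491) = 569 K.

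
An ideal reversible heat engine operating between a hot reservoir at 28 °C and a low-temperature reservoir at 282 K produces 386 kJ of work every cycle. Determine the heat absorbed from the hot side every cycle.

Q_H ≈ 6070 kJ

T_H = 28 °C → 28 + 273.15 = 301.15 K.
For a reversible engine, η = 1 − T_C/T_H = 1 − 282.00/301.15 = 0.0636.
Q_H = W/η = 386/0.0636 = 6070 kJ.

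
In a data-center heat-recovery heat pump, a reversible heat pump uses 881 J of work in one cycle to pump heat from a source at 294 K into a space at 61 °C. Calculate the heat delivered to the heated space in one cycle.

Q_H ≈ 7330 J

T_H = 61 °C → 61 + 273.15 = 334.15 K.
For a reversible heat pump, COP_HP = T_H/(T_H − T_C) = 334.15/40.15 = 8.3225.
Q_H = COP_HP · W = 8.3225 × 881 = 7330 J.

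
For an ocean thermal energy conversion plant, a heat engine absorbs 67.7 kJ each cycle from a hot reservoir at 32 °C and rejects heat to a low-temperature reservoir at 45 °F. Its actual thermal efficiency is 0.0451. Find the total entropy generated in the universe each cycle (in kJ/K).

T_H = 32 °C → 32 + 273.15 = 305.15 K.
T_C = 45 °F → (45 − 32) × 5/9 = 7.22 °C = 280.37 K.
W = η·Q_H = 0.0451 × 67.7 = 3.053 kJ, so Q_C = Q_H − W = 64.65 kJ.
Reservoir entropy changes: ΔS_H = −Q_H/T_H = −67.7/305.15 = -0.2219 kJ/K and ΔS_C = +Q_C/T_C = 64.65/280.37 = 0.2306 kJ/K.
ΔS_univ = −Q_H/T_H + Q_C/T_C = 0.008717 kJ/K (> 0, since η = 0.0451 < η_Carnot = 0.081).

ΔS_univ ≈ 0.008717 kJ/K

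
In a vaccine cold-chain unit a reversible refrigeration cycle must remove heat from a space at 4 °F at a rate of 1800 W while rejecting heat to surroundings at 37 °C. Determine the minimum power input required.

Ẇ_in ≈ 367 W

T_H = 37 °C → 37 + 273.15 = 310.15 K.
T_C = 4 °F → (4 − 32) × 5/9 = -15.56 °C = 257.59 K.
COP_R = T_C/(T_H − T_C) = 257.59/52.56 = 4.9014.
W = Q_C/COP_R = 1800/4.9014 = 367 W.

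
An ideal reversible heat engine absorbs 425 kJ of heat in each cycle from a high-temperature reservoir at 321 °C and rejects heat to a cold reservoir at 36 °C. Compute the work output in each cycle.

W ≈ 204 kJ

T_H = 321 °C → 321 + 273.15 = 594.15 K.
T_C = 36 °C → 36 + 273.15 = 309.15 K.
Carnot efficiency: η = 1 − T_C/T_H = 1 − 309.15/594.15 = 0.4797.
W = η·Q_H = 0.4797 × 425 = 204 kJ.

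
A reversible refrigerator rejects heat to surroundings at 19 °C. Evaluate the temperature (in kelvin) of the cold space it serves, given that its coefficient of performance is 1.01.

T_H = 19 °C → 19 + 273.15 = 292.15 K.
COP_R = T_C/(T_H − T_C) ⇒ T_C = T_H·COP_R/(1 + COP_R) = 292.15 × 1.01/(1 + 1.01) = 147 K.

T_C ≈ 147 K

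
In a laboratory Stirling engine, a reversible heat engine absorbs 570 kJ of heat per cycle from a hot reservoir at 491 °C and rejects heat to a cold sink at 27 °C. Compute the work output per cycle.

T_H = 491 °C → 491 + 273.15 = 764.15 K.
T_C = 27 °C → 27 + 273.15 = 300.15 K.
Carnot efficiency: η = 1 − T_C/T_H = 1 − 300.15/764.15 = 0.6072.
W = η·Q_H = 0.6072 × 570 = 346 kJ.

W ≈ 346 kJ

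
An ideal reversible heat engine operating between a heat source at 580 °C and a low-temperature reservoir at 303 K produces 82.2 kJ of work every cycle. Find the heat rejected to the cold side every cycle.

Q_C ≈ 45.3 kJ

T_H = 580 °C → 580 + 273.15 = 853.15 K.
Since the cycle is reversible, η = 1 − T_C/T_H = 1 − 303.00/853.15 = 0.6448.
Since Q_C/Q_H = T_C/T_H and Q_H = W/η, Q_C = W·T_C/(T_H − T_C) = 82.2 × 303.00/550.15 = 45.3 kJ.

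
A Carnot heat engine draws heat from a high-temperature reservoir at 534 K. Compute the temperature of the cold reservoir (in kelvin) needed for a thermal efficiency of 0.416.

From η = 1 − T_C/T_H, T_C = T_H·(1 − η) = 534.00 × (1 − 0.416) = 311.9 K.

T_C ≈ 311.9 K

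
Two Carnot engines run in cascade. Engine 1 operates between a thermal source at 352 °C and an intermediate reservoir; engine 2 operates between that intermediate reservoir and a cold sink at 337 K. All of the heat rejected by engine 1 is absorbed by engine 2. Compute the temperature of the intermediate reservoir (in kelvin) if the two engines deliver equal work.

T_H = 352 °C → 352 + 273.15 = 625.15 K.
For reversible stages Q_m = Q_H·(T_m/T_H). Setting W₁ = Q_H(1 − T_m/T_H) equal to W₂ = Q_m(1 − T_C/T_m) = Q_H·(T_m − T_C)/T_H gives T_H − T_m = T_m − T_C, so T_m = (T_H + T_C)/2 = (625.15 + 337.00)/2 = 481.1 K.

T_m ≈ 481.1 K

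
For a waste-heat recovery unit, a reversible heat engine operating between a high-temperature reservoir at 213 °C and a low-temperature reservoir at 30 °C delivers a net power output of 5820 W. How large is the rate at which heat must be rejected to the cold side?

Q̇_C ≈ 9641 W

T_H = 213 °C → 213 + 273.15 = 486.15 K.
T_C = 30 °C → 30 + 273.15 = 303.15 K.
Since the cycle is reversible, η = 1 − T_C/T_H = 1 − 303.15/486.15 = 0.3764.
Since Q_C/Q_H = T_C/T_H and Q_H = W/η, Q_C = W·T_C/(T_H − T_C) = 5820 × 303.15/183.00 = 9641 W.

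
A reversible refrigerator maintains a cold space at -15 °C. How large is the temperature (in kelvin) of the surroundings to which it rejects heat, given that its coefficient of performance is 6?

T_C = -15 °C → -15 + 273.15 = 258.15 K.
COP_R = T_C/(T_H − T_C) ⇒ T_H = T_C·(1 + 1/COP_R) = 258.15 × (1 + 1/6) = 301.2 K.

T_H ≈ 301.2 K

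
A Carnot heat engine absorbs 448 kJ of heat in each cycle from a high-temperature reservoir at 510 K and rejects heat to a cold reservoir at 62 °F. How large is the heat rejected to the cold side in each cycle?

T_C = 62 °F → (62 − 32) × 5/9 = 16.67 °C = 289.82 K.
Since the cycle is reversible, η = 1 − T_C/T_H = 1 − 289.82/510.00 = 0.4317.
For a reversible cycle Q_C/Q_H = T_C/T_H, so Q_C = 448 × 289.82/510.00 = 255 kJ.

Q_C ≈ 255 kJ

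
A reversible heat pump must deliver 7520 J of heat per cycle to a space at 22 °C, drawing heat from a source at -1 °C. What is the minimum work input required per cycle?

T_H = 22 °C → 22 + 273.15 = 295.15 K.
T_C = -1 °C → -1 + 273.15 = 272.15 K.
COP_HP = T_H/(T_H − T_C) = 295.15/23.00 = 12.8326.
W = Q_H/COP_HP = 7520/12.8326 = 586 J.

W_in ≈ 586 J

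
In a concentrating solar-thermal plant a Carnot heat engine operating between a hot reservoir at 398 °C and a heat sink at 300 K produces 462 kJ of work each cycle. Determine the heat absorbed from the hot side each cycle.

T_H = 398 °C → 398 + 273.15 = 671.15 K.
η_rev = 1 − T_C/T_H = 1 − 300.00/671.15 = 0.5530.
Q_H = W/η = 462/0.5530 = 835 kJ.

Q_H ≈ 835 kJ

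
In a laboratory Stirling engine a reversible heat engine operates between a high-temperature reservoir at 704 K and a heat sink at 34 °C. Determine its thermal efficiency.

T_C = 34 °C → 34 + 273.15 = 307.15 K.
η_rev = 1 − T_C/T_H = 1 − 307.15/704.00 = 0.564.

η ≈ 0.564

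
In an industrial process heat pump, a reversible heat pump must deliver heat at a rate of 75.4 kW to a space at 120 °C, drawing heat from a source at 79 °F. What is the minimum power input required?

T_H = 120 °C → 120 + 273.15 = 393.15 K.
T_C = 79 °F → (79 − 32) × 5/9 = 26.11 °C = 299.26 K.
The Carnot heat-pump COP is COP_HP = T_H/(T_H − T_C) = 393.15/93.89 = 4.1874.
W = Q_H/COP_HP = 75.4/4.1874 = 18.01 kW.

Ẇ_in ≈ 18.01 kW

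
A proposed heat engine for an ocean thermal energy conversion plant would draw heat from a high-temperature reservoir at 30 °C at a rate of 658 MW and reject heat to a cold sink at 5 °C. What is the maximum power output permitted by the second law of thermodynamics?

T_H = 30 °C → 30 + 273.15 = 303.15 K.
T_C = 5 °C → 5 + 273.15 = 278.15 K.
By the Carnot theorem, η_max = 1 − T_C/T_H = 1 − 278.15/303.15 = 0.0825.
W_max = η_max · Q_H = 0.0825 × 658 = 54.3 MW.

Ẇ_max ≈ 54.3 MW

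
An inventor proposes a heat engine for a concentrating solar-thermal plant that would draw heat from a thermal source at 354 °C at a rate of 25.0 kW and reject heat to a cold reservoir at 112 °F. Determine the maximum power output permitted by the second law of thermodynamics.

Ẇ_max ≈ 12.3 kW

T_H = 354 °C → 354 + 273.15 = 627.15 K.
T_C = 112 °F → (112 − 32) × 5/9 = 44.44 °C = 317.59 K.
The second-law ceiling is the Carnot efficiency, η_max = 1 − T_C/T_H = 1 − 317.59/627.15 = 0.4936.
W_max = η_max · Q_H = 0.4936 × 25.0 = 12.3 kW.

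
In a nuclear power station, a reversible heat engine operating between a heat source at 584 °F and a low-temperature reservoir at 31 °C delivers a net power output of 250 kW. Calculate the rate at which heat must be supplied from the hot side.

Q̇_H ≈ 525.8 kW

T_H = 584 °F → (584 − 32) × 5/9 = 306.67 °C = 579.82 K.
T_C = 31 °C → 31 + 273.15 = 304.15 K.
The Carnot efficiency is η = 1 − T_C/T_H = 1 − 304.15/579.82 = 0.4754.
Q_H = W/η = 250/0.4754 = 525.8 kW.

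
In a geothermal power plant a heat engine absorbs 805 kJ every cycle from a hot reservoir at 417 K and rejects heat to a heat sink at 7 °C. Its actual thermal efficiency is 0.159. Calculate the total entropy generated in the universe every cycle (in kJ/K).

ΔS_univ ≈ 0.486 kJ/K

T_C = 7 °C → 7 + 273.15 = 280.15 K.
W = η·Q_H = 0.159 × 805 = 128.0 kJ, so Q_C = Q_H − W = 677.0 kJ.
The hot reservoir loses entropy Q_H/T_H = 805/417.00 = 1.930 kJ/K; the cold reservoir gains Q_C/T_C = 677.0/280.15 = 2.417 kJ/K.
ΔS_univ = −Q_H/T_H + Q_C/T_C = 0.486 kJ/K (> 0, since η = 0.159 < η_Carnot = 0.328).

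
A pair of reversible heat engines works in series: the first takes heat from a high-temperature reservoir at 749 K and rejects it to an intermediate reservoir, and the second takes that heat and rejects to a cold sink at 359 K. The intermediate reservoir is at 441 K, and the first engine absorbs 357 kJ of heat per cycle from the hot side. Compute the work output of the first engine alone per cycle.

First-stage efficiency η₁ = 1 − T_m/T_H = 1 − 441.00/749.00 = 0.4112.
W₁ = η₁·Q_H = 0.4112 × 357 = 146.8 kJ.

W₁ ≈ 146.8 kJ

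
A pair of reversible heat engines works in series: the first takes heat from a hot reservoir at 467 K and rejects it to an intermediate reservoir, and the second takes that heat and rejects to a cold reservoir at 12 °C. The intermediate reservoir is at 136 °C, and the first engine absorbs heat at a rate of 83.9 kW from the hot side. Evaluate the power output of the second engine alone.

T_C = 12 °C → 12 + 273.15 = 285.15 K.
T_m = 136 °C → 136 + 273.15 = 409.15 K.
Heat entering the second stage: Q_m = Q_H·(T_m/T_H) = 83.9 × 409.15/467.00 = 73.5 kW.
Second-stage efficiency η₂ = 1 − T_C/T_m = 1 − 285.15/409.15 = 0.3031, so W₂ = η₂·Q_m = 22.3 kW.

Ẇ₂ ≈ 22.3 kW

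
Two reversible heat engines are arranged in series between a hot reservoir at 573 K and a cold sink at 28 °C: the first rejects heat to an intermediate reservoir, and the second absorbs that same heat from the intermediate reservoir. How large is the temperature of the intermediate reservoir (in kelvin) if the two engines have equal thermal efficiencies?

T_C = 28 °C → 28 + 273.15 = 301.15 K.
Equal efficiencies require 1 − T_m/T_H = 1 − T_C/T_m, i.e. T_m/T_H = T_C/T_m, so T_m = √(T_H·T_C) = √(573.00 × 301.15) = 415.4 K.

T_m ≈ 415.4 K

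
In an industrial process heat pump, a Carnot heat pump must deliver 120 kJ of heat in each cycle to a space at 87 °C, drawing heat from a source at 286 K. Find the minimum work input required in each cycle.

W_in ≈ 24.71 kJ

T_H = 87 °C → 87 + 273.15 = 360.15 K.
Reversible heating COP: COP_HP = T_H/(T_H − T_C) = 360.15/74.15 = 4.8570.
W = Q_H/COP_HP = 120/4.8570 = 24.71 kJ.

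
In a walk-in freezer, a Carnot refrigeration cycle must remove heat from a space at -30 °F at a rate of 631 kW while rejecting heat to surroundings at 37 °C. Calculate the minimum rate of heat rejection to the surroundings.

Q̇_H ≈ 819.9 kW

T_H = 37 °C → 37 + 273.15 = 310.15 K.
T_C = -30 °F → (-30 − 32) × 5/9 = -34.44 °C = 238.71 K.
For a reversible cycle Q_H/Q_C = T_H/T_C, so Q_H = Q_C·T_H/T_C = 631 × 310.15/238.71 = 819.9 kW.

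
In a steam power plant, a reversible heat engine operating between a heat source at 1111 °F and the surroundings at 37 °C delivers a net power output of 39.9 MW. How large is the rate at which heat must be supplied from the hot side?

Q̇_H ≈ 61.90 MW

T_H = 1111 °F → (1111 − 32) × 5/9 = 599.44 °C = 872.59 K.
T_C = 37 °C → 37 + 273.15 = 310.15 K.
The Carnot efficiency is η = 1 − T_C/T_H = 1 − 310.15/872.59 = 0.6446.
Q_H = W/η = 39.9/0.6446 = 61.90 MW.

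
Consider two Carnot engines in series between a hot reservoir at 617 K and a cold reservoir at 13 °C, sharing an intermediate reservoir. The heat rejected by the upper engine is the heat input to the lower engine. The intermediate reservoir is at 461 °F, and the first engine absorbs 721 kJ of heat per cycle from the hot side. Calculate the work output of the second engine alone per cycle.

W₂ ≈ 263 kJ

T_C = 13 °C → 13 + 273.15 = 286.15 K.
T_m = 461 °F → (461 − 32) × 5/9 = 238.33 °C = 511.48 K.
Heat entering the second stage: Q_m = Q_H·(T_m/T_H) = 721 × 511.48/617.00 = 598 kJ.
Second-stage efficiency η₂ = 1 − T_C/T_m = 1 − 286.15/511.48 = 0.4405, so W₂ = η₂·Q_m = 263 kJ.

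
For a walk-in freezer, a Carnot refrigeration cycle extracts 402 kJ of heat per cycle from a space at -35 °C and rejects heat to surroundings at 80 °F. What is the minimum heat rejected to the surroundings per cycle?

Q_H ≈ 506 kJ

T_H = 80 °F → (80 − 32) × 5/9 = 26.67 °C = 299.82 K.
T_C = -35 °C → -35 + 273.15 = 238.15 K.
For a reversible cycle Q_H/Q_C = T_H/T_C, so Q_H = Q_C·T_H/T_C = 402 × 299.82/238.15 = 506 kJ.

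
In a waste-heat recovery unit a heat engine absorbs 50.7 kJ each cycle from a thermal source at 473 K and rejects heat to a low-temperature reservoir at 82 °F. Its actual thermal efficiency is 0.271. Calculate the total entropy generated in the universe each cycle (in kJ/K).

ΔS_univ ≈ 0.01563 kJ/K

T_C = 82 °F → (82 − 32) × 5/9 = 27.78 °C = 300.93 K.
W = η·Q_H = 0.271 × 50.7 = 13.74 kJ, so Q_C = Q_H − W = 36.96 kJ.
Reservoir entropy changes: ΔS_H = −Q_H/T_H = −50.7/473.00 = -0.1072 kJ/K and ΔS_C = +Q_C/T_C = 36.96/300.93 = 0.1228 kJ/K.
ΔS_univ = −Q_H/T_H + Q_C/T_C = 0.01563 kJ/K (> 0, since η = 0.271 < η_Carnot = 0.364).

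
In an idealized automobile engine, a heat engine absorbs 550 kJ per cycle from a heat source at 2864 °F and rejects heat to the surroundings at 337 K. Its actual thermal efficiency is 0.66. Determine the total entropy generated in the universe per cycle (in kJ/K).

T_H = 2864 °F → (2864 − 32) × 5/9 = 1573.33 °C = 1846.48 K.
W = η·Q_H = 0.66 × 550 = 363.0 kJ, so Q_C = Q_H − W = 187.0 kJ.
Reservoir entropy changes: ΔS_H = −Q_H/T_H = −550/1846.48 = -0.2979 kJ/K and ΔS_C = +Q_C/T_C = 187.0/337.00 = 0.5549 kJ/K.
ΔS_univ = −Q_H/T_H + Q_C/T_C = 0.2570 kJ/K (> 0, since η = 0.66 < η_Carnot = 0.817).

ΔS_univ ≈ 0.2570 kJ/K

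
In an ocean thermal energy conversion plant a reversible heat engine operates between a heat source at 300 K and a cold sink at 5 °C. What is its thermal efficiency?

T_C = 5 °C → 5 + 273.15 = 278.15 K.
For a reversible engine, η = 1 − T_C/T_H = 1 − 278.15/300.00 = 0.07283.

η ≈ 0.07283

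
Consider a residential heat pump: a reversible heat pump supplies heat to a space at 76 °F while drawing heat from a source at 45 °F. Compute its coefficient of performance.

COP_HP ≈ 17.3

T_H = 76 °F → (76 − 32) × 5/9 = 24.44 °C = 297.59 K.
T_C = 45 °F → (45 − 32) × 5/9 = 7.22 °C = 280.37 K.
For a reversible heat pump, COP_HP = T_H/(T_H − T_C) = 297.59/(297.59 − 280.37) = 17.3.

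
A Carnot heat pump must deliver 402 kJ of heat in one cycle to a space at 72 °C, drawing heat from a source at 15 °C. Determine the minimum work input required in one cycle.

W_in ≈ 66.39 kJ

T_H = 72 °C → 72 + 273.15 = 345.15 K.
T_C = 15 °C → 15 + 273.15 = 288.15 K.
For a reversible heat pump, COP_HP = T_H/(T_H − T_C) = 345.15/57.00 = 6.0553.
W = Q_H/COP_HP = 402/6.0553 = 66.39 kJ.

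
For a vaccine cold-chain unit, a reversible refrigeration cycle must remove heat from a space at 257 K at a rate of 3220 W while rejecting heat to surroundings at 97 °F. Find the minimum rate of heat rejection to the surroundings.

Q̇_H ≈ 3870 W

T_H = 97 °F → (97 − 32) × 5/9 = 36.11 °C = 309.26 K.
For a reversible cycle Q_H/Q_C = T_H/T_C, so Q_H = Q_C·T_H/T_C = 3220 × 309.26/257.00 = 3870 W.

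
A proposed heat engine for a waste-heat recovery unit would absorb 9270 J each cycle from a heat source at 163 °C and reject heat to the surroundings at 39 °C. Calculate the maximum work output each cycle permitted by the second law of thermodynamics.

T_H = 163 °C → 163 + 273.15 = 436.15 K.
T_C = 39 °C → 39 + 273.15 = 312.15 K.
No engine can exceed the Carnot limit: η_max = 1 − T_C/T_H = 1 − 312.15/436.15 = 0.2843.
W_max = η_max · Q_H = 0.2843 × 9270 = 2640 J.

W_max ≈ 2640 J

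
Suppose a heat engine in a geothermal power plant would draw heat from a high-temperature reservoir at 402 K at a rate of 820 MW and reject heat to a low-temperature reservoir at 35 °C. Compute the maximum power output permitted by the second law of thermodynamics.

T_C = 35 °C → 35 + 273.15 = 308.15 K.
By the Carnot theorem, η_max = 1 − T_C/T_H = 1 − 308.15/402.00 = 0.2335.
W_max = η_max · Q_H = 0.2335 × 820 = 191 MW.

Ẇ_max ≈ 191 MW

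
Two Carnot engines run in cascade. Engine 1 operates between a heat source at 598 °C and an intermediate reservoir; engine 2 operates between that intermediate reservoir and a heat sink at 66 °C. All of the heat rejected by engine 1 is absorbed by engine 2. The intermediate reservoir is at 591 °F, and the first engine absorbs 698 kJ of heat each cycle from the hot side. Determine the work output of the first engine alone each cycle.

T_H = 598 °C → 598 + 273.15 = 871.15 K.
T_C = 66 °C → 66 + 273.15 = 339.15 K.
T_m = 591 °F → (591 − 32) × 5/9 = 310.56 °C = 583.71 K.
First-stage efficiency η₁ = 1 − T_m/T_H = 1 − 583.71/871.15 = 0.3300.
W₁ = η₁·Q_H = 0.3300 × 698 = 230.3 kJ.

W₁ ≈ 230.3 kJ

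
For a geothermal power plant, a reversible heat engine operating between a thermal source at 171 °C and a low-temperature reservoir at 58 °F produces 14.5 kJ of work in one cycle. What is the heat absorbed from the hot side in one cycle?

Q_H ≈ 41.1 kJ

T_H = 171 °C → 171 + 273.15 = 444.15 K.
T_C = 58 °F → (58 − 32) × 5/9 = 14.44 °C = 287.59 K.
For a reversible engine, η = 1 − T_C/T_H = 1 − 287.59/444.15 = 0.3525.
Q_H = W/η = 14.5/0.3525 = 41.1 kJ.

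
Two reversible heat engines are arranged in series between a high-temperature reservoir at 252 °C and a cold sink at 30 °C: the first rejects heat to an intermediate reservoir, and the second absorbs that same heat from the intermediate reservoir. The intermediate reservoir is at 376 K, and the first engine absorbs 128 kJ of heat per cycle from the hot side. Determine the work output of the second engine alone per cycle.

T_H = 252 °C → 252 + 273.15 = 525.15 K.
T_C = 30 °C → 30 + 273.15 = 303.15 K.
Heat entering the second stage: Q_m = Q_H·(T_m/T_H) = 128 × 376.00/525.15 = 91.65 kJ.
Second-stage efficiency η₂ = 1 − T_C/T_m = 1 − 303.15/376.00 = 0.1938, so W₂ = η₂·Q_m = 17.76 kJ.

W₂ ≈ 17.76 kJ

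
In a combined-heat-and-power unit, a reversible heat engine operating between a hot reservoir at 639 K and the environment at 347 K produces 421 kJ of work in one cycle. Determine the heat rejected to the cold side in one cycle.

Q_C ≈ 500 kJ

Carnot efficiency: η = 1 − T_C/T_H = 1 − 347.00/639.00 = 0.4570.
Since Q_C/Q_H = T_C/T_H and Q_H = W/η, Q_C = W·T_C/(T_H − T_C) = 421 × 347.00/292.00 = 500 kJ.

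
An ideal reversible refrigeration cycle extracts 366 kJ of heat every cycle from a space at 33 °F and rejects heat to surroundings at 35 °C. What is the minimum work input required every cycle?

T_H = 35 °C → 35 + 273.15 = 308.15 K.
T_C = 33 °F → (33 − 32) × 5/9 = 0.56 °C = 273.71 K.
Carnot COP: COP_R = T_C/(T_H − T_C) = 273.71/34.44 = 7.9463.
W = Q_C/COP_R = 366/7.9463 = 46.1 kJ.

W_in ≈ 46.1 kJ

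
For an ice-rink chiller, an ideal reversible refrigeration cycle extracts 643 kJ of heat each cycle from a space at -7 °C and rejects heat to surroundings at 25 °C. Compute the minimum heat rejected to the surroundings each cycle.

Q_H ≈ 720.3 kJ

T_H = 25 °C → 25 + 273.15 = 298.15 K.
T_C = -7 °C → -7 + 273.15 = 266.15 K.
For a reversible cycle Q_H/Q_C = T_H/T_C, so Q_H = Q_C·T_H/T_C = 643 × 298.15/266.15 = 720.3 kJ.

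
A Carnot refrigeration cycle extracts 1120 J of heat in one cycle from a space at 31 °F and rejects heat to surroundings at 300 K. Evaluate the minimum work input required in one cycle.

T_C = 31 °F → (31 − 32) × 5/9 = -0.56 °C = 272.59 K.
COP_R = T_C/(T_H − T_C) = 272.59/27.41 = 9.9467.
W = Q_C/COP_R = 1120/9.9467 = 112.6 J.

W_in ≈ 112.6 J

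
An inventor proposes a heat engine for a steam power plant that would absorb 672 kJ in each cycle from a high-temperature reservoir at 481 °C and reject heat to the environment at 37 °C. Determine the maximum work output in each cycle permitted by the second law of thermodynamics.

T_H = 481 °C → 481 + 273.15 = 754.15 K.
T_C = 37 °C → 37 + 273.15 = 310.15 K.
By the Carnot theorem, η_max = 1 − T_C/T_H = 1 − 310.15/754.15 = 0.5887.
W_max = η_max · Q_H = 0.5887 × 672 = 395.6 kJ.

W_max ≈ 395.6 kJ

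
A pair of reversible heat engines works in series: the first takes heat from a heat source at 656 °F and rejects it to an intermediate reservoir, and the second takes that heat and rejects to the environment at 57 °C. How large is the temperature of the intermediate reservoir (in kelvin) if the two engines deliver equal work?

T_H = 656 °F → (656 − 32) × 5/9 = 346.67 °C = 619.82 K.
T_C = 57 °C → 57 + 273.15 = 330.15 K.
For reversible stages Q_m = Q_H·(T_m/T_H). Setting W₁ = Q_H(1 − T_m/T_H) equal to W₂ = Q_m(1 − T_C/T_m) = Q_H·(T_m − T_C)/T_H gives T_H − T_m = T_m − T_C, so T_m = (T_H + T_C)/2 = (619.82 + 330.15)/2 = 475 K.

T_m ≈ 475 K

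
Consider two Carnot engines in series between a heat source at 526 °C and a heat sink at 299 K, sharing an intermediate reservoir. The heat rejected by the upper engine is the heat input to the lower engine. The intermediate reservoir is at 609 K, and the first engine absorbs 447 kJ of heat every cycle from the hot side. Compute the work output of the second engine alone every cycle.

W₂ ≈ 173.4 kJ

T_H = 526 °C → 526 + 273.15 = 799.15 K.
Heat entering the second stage: Q_m = Q_H·(T_m/T_H) = 447 × 609.00/799.15 = 340.6 kJ.
Second-stage efficiency η₂ = 1 − T_C/T_m = 1 − 299.00/609.00 = 0.5090, so W₂ = η₂·Q_m = 173.4 kJ.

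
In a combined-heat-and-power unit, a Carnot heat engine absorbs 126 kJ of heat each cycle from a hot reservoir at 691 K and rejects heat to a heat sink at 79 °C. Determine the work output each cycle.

T_C = 79 °C → 79 + 273.15 = 352.15 K.
The Carnot efficiency is η = 1 − T_C/T_H = 1 − 352.15/691.00 = 0.4904.
W = η·Q_H = 0.4904 × 126 = 61.8 kJ.

W ≈ 61.8 kJ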